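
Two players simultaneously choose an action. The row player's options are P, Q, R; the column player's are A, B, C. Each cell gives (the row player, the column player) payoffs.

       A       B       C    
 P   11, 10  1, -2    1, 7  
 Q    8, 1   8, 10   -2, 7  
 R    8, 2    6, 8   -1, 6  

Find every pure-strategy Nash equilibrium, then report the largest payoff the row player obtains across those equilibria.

11

(P, A) is a pure NE (the row player: 11 ≥ 8; the column player: 10 ≥ 7). The row player gets 11.
(Q, B) is a pure NE (the row player: 8 ≥ 6; the column player: 10 ≥ 7). The row player gets 8.
Every other cell has a profitable deviation for at least one player. Highest of {11, 8} is 11.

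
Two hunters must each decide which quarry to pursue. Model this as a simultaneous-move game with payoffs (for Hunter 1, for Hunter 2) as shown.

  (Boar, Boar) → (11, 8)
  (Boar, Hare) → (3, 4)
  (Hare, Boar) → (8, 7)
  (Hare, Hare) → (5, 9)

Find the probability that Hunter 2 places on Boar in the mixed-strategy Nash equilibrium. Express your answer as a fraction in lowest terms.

2/5

Hunter 2's mix q on Boar must make Hunter 1 indifferent between Boar and Hare.
Hunter 1's payoff from Boar: 11q + 3(1−q). From Hare: 8q + 5(1−q).
Set equal: 3q = 2(1−q) → q = 2/5.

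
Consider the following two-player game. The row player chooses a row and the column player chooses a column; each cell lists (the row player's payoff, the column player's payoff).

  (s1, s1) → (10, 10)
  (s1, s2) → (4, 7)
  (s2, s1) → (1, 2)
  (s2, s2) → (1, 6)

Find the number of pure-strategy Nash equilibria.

1

Both s1: the row player gets 10 (best alternative 1); the column player gets 10 (best alternative 7). Neither deviates — NE.
Both s2 is not a NE: the row player would switch to s1 (4 > 1).
No other cell survives both best-response checks, so there is 1 pure NE.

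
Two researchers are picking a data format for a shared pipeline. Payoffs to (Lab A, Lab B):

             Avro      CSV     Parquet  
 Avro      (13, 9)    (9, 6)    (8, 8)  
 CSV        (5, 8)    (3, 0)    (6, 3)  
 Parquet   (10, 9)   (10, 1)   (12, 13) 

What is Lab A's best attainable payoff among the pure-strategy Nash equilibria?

Both Avro is a pure NE (Lab A: 13 ≥ 10; Lab B: 9 ≥ 8). Lab A gets 13.
Both Parquet is a pure NE (Lab A: 12 ≥ 8; Lab B: 13 ≥ 9). Lab A gets 12.
Every other cell has a profitable deviation for at least one player. Highest of {13, 12} is 13.

13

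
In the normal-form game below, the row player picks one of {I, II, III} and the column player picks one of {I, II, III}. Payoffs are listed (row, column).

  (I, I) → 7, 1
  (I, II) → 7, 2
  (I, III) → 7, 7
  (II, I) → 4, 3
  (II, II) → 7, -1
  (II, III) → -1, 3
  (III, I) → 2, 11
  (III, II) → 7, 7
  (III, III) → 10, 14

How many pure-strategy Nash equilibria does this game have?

Both III: the row player gets 10 (best alternative 7); the column player gets 14 (best alternative 11). Neither deviates — NE.
Both II is not a NE: the column player would switch to I (3 > -1).
No other cell survives both best-response checks, so there is 1 pure NE.

1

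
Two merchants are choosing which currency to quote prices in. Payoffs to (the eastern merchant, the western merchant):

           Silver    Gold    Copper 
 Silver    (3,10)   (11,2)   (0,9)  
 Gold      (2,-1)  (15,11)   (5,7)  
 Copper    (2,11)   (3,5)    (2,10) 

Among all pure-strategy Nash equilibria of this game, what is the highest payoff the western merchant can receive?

Both Silver is a pure NE (the eastern merchant: 3 ≥ 2; the western merchant: 10 ≥ 9). The western merchant gets 10.
Both Gold is a pure NE (the eastern merchant: 15 ≥ 11; the western merchant: 11 ≥ 7). The western merchant gets 11.
Every other cell has a profitable deviation for at least one player. Highest of {10, 11} is 11.

11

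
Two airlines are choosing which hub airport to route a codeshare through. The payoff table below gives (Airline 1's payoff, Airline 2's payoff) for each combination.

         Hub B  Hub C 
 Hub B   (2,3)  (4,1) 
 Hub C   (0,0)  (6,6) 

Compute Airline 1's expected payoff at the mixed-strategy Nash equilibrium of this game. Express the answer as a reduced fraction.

3

Airline 2 mixes with probability q on Hub B, chosen so Airline 1 is indifferent: 2q + 4(1−q) = 0q + 6(1−q) gives q = 1/2.
Airline 1's expected payoff (from either row, since indifferent) is 2·1/2 + 4·1/2 = 3.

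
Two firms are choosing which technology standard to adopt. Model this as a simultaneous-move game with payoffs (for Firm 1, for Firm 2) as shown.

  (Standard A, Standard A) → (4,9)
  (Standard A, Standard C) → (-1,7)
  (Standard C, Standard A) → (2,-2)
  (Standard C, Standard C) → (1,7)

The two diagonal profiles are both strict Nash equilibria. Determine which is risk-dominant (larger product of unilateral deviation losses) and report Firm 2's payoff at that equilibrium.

At both Standard A: Firm 1 loses 4 − 2 = 2 by deviating; Firm 2 loses 9 − 7 = 2. Product = 2·2 = 4.
At both Standard C: Firm 1 loses 1 − (-1) = 2 by deviating; Firm 2 loses 7 − (-2) = 9. Product = 2·9 = 18.
18 > 4, so both Standard C is risk-dominant. Firm 2's payoff there is 7.

7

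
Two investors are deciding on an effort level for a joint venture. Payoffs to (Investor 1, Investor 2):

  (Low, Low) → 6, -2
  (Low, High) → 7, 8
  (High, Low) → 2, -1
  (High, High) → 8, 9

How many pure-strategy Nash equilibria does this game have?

Both High: Investor 1 gets 8 (best alternative 7); Investor 2 gets 9 (best alternative -1). Neither deviates — NE.
Both Low is not a NE: Investor 2 would switch to High (8 > -2).
No other cell survives both best-response checks, so there is 1 pure NE.

1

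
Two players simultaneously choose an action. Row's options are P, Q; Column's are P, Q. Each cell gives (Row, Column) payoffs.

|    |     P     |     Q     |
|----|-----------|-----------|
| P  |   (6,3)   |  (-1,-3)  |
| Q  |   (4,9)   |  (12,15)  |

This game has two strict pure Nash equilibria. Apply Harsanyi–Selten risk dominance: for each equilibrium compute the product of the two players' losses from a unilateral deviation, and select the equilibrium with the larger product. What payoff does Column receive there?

At both P: Row loses 6 − 4 = 2 by deviating; Column loses 3 − (-3) = 6. Product = 2·6 = 12.
At both Q: Row loses 12 − (-1) = 13 by deviating; Column loses 15 − 9 = 6. Product = 13·6 = 78.
78 > 12, so both Q is risk-dominant. Column's payoff there is 15.

15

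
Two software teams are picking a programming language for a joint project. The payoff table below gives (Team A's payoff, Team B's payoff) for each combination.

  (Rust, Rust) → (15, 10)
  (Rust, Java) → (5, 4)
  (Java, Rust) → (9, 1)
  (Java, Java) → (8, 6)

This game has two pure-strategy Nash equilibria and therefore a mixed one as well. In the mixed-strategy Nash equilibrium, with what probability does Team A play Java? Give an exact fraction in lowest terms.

Team A's mix p on Rust must make Team B indifferent between Rust and Java.
Team B's payoff from Rust: 10p + 1(1−p). From Java: 4p + 6(1−p).
Set equal: 6p = 5(1−p) → p = 5/11.
Probability on Java is 1 − 5/11 = 6/11.

6/11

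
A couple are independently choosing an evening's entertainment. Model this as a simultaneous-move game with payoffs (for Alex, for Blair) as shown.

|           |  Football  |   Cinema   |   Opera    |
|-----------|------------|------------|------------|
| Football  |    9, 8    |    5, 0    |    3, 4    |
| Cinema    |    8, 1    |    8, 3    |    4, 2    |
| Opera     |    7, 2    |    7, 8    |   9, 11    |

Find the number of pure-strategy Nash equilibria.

Both Football: Alex gets 9 (best alternative 8); Blair gets 8 (best alternative 4). Neither deviates — NE.
Both Cinema: Alex gets 8 (best alternative 7); Blair gets 3 (best alternative 2). Neither deviates — NE.
Both Opera: Alex gets 9 (best alternative 4); Blair gets 11 (best alternative 8). Neither deviates — NE.
(Football, Opera) is not a NE: Alex would switch to Opera (9 > 3).
No other cell survives both best-response checks, so there are 3 pure NE.

3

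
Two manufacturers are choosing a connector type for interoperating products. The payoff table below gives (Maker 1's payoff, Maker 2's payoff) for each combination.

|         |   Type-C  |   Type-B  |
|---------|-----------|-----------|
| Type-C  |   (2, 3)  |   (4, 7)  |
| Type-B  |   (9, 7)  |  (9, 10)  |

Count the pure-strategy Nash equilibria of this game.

1

Both Type-B: Maker 1 gets 9 (best alternative 4); Maker 2 gets 10 (best alternative 7). Neither deviates — NE.
Both Type-C is not a NE: Maker 1 would switch to Type-B (9 > 2).
No other cell survives both best-response checks, so there is 1 pure NE.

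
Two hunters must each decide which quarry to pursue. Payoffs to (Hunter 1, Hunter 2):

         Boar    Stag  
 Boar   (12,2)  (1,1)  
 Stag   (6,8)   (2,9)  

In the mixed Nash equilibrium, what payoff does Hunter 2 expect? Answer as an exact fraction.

Hunter 1 mixes with probability p on Boar, chosen so Hunter 2 is indifferent: 2p + 8(1−p) = 1p + 9(1−p) gives p = 1/2.
Hunter 2's expected payoff is 2·1/2 + 8·1/2 = 5.

5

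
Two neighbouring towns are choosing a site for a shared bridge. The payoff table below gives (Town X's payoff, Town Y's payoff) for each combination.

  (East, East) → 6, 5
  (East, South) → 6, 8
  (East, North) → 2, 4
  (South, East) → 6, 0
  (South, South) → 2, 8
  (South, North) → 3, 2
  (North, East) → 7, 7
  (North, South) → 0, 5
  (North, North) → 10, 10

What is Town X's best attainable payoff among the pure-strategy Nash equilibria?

(East, South) is a pure NE (Town X: 6 ≥ 2; Town Y: 8 ≥ 5). Town X gets 6.
Both North is a pure NE (Town X: 10 ≥ 3; Town Y: 10 ≥ 7). Town X gets 10.
Every other cell has a profitable deviation for at least one player. Highest of {6, 10} is 10.

10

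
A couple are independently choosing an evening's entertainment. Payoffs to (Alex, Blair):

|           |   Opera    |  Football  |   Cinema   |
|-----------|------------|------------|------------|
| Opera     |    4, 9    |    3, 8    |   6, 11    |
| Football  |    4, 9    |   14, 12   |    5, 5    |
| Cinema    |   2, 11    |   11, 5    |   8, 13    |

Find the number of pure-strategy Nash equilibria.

Both Football: Alex gets 14 (best alternative 11); Blair gets 12 (best alternative 9). Neither deviates — NE.
Both Cinema: Alex gets 8 (best alternative 6); Blair gets 13 (best alternative 11). Neither deviates — NE.
Both Opera is not a NE: Blair would switch to Cinema (11 > 9).
No other cell survives both best-response checks, so there are 2 pure NE.

2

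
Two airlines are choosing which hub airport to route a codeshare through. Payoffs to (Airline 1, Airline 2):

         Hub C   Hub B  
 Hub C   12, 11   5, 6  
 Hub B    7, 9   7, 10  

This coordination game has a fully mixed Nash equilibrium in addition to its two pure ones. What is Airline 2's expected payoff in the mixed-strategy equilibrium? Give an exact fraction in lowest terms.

28/3

Airline 1 mixes with probability p on Hub C, chosen so Airline 2 is indifferent: 11p + 9(1−p) = 6p + 10(1−p) gives p = 1/6.
Airline 2's expected payoff is 11·1/6 + 9·5/6 = 28/3.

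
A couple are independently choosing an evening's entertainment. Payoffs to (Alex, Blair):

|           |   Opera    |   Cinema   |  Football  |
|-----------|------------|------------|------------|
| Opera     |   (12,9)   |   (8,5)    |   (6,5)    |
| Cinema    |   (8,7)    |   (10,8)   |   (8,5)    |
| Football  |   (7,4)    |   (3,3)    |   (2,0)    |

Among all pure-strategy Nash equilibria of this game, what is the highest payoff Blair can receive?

9

Both Opera is a pure NE (Alex: 12 ≥ 8; Blair: 9 ≥ 5). Blair gets 9.
Both Cinema is a pure NE (Alex: 10 ≥ 8; Blair: 8 ≥ 7). Blair gets 8.
Every other cell has a profitable deviation for at least one player. Highest of {9, 8} is 9.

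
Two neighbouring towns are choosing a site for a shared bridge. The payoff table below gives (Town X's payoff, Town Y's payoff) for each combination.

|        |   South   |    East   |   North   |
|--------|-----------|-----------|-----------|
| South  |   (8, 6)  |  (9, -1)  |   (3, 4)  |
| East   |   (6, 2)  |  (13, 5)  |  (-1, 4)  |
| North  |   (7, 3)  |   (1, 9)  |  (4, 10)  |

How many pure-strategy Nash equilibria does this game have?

3

Both South: Town X gets 8 (best alternative 7); Town Y gets 6 (best alternative 4). Neither deviates — NE.
Both East: Town X gets 13 (best alternative 9); Town Y gets 5 (best alternative 4). Neither deviates — NE.
Both North: Town X gets 4 (best alternative 3); Town Y gets 10 (best alternative 9). Neither deviates — NE.
(North, South) is not a NE: Town X would switch to South (8 > 7).
No other cell survives both best-response checks, so there are 3 pure NE.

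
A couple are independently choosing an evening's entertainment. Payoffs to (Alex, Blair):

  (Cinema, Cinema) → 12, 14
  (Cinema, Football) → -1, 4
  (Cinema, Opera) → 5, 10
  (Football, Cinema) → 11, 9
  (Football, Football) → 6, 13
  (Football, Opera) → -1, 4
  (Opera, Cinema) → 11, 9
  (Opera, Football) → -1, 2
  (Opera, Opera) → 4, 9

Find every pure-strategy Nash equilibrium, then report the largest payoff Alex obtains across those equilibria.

12

Both Cinema is a pure NE (Alex: 12 ≥ 11; Blair: 14 ≥ 10). Alex gets 12.
Both Football is a pure NE (Alex: 6 ≥ -1; Blair: 13 ≥ 9). Alex gets 6.
Every other cell has a profitable deviation for at least one player. Highest of {12, 6} is 12.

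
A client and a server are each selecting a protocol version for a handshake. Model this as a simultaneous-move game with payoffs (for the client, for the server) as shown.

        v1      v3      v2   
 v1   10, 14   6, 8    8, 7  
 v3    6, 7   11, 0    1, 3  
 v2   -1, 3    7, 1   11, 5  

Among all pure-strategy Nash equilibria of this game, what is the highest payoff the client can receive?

11

Both v1 is a pure NE (the client: 10 ≥ 6; the server: 14 ≥ 8). The client gets 10.
Both v2 is a pure NE (the client: 11 ≥ 8; the server: 5 ≥ 3). The client gets 11.
Every other cell has a profitable deviation for at least one player. Highest of {10, 11} is 11.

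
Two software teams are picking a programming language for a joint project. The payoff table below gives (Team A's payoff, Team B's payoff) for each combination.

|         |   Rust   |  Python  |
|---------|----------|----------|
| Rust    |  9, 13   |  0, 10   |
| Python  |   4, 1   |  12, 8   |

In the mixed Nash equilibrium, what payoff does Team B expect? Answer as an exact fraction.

Team A mixes with probability p on Rust, chosen so Team B is indifferent: 13p + 1(1−p) = 10p + 8(1−p) gives p = 7/10.
Team B's expected payoff is 13·7/10 + 1·3/10 = 47/5.

47/5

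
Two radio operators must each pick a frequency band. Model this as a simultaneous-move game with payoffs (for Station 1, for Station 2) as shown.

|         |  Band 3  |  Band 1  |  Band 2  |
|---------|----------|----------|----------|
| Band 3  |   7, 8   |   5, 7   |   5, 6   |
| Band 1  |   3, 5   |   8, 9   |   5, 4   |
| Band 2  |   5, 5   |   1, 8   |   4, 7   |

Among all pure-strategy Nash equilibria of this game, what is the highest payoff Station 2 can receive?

Both Band 3 is a pure NE (Station 1: 7 ≥ 5; Station 2: 8 ≥ 7). Station 2 gets 8.
Both Band 1 is a pure NE (Station 1: 8 ≥ 5; Station 2: 9 ≥ 5). Station 2 gets 9.
Every other cell has a profitable deviation for at least one player. Highest of {8, 9} is 9.

9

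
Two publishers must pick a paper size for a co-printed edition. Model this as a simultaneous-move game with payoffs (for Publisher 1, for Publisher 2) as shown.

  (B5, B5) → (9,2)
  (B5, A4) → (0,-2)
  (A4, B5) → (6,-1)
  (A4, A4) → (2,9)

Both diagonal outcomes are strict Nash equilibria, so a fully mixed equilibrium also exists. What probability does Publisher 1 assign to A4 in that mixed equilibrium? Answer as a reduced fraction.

Publisher 1's mix p on B5 must make Publisher 2 indifferent between B5 and A4.
Publisher 2's payoff from B5: 2p + (-1)(1−p). From A4: (-2)p + 9(1−p).
Set equal: 4p = 10(1−p) → p = 10/14 = 5/7.
Probability on A4 is 1 − 5/7 = 2/7.

2/7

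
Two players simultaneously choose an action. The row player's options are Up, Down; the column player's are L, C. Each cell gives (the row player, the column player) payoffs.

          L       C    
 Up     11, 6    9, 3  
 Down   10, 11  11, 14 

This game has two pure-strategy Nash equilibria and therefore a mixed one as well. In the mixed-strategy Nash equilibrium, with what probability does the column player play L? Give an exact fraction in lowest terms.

The column player's mix q on L must make the row player indifferent between Up and Down.
The row player's payoff from Up: 11q + 9(1−q). From Down: 10q + 11(1−q).
Set equal: 1q = 2(1−q) → q = 2/3.

2/3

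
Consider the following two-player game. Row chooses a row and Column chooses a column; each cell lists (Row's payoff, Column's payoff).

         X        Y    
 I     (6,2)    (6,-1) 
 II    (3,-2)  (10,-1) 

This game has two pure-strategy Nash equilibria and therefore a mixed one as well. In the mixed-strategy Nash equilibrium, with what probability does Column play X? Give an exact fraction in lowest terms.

4/7

Column's mix q on X must make Row indifferent between I and II.
Row's payoff from I: 6q + 6(1−q). From II: 3q + 10(1−q).
Set equal: 3q = 4(1−q) → q = 4/7.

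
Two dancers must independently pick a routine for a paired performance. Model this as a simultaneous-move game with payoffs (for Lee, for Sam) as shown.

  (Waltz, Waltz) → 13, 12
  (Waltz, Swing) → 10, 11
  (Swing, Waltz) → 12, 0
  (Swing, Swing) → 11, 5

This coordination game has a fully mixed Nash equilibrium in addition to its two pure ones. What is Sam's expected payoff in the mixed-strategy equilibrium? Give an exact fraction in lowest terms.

Lee mixes with probability p on Waltz, chosen so Sam is indifferent: 12p + 0(1−p) = 11p + 5(1−p) gives p = 5/6.
Sam's expected payoff is 12·5/6 + 0·1/6 = 10.

10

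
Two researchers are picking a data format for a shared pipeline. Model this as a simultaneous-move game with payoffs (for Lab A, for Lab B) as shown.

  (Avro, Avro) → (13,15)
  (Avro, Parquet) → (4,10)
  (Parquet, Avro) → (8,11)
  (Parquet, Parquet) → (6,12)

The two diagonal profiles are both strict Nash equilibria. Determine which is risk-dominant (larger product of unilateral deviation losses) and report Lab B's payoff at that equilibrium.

15

At both Avro: Lab A loses 13 − 8 = 5 by deviating; Lab B loses 15 − 10 = 5. Product = 5·5 = 25.
At both Parquet: Lab A loses 6 − 4 = 2 by deviating; Lab B loses 12 − 11 = 1. Product = 2·1 = 2.
25 > 2, so both Avro is risk-dominant. Lab B's payoff there is 15.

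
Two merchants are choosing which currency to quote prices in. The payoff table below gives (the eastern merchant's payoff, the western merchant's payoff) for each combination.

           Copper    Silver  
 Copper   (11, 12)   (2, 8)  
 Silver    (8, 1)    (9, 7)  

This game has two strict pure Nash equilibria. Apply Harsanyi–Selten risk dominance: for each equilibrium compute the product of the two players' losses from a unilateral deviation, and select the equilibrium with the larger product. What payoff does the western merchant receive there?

7

At both Copper: the eastern merchant loses 11 − 8 = 3 by deviating; the western merchant loses 12 − 8 = 4. Product = 3·4 = 12.
At both Silver: the eastern merchant loses 9 − 2 = 7 by deviating; the western merchant loses 7 − 1 = 6. Product = 7·6 = 42.
42 > 12, so both Silver is risk-dominant. The western merchant's payoff there is 7.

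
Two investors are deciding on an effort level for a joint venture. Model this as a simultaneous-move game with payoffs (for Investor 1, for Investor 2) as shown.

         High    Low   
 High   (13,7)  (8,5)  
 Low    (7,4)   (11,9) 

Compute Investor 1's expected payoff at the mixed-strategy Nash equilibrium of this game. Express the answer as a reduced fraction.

29/3

Investor 2 mixes with probability q on High, chosen so Investor 1 is indifferent: 13q + 8(1−q) = 7q + 11(1−q) gives q = 1/3.
Investor 1's expected payoff (from either row, since indifferent) is 13·1/3 + 8·2/3 = 29/3.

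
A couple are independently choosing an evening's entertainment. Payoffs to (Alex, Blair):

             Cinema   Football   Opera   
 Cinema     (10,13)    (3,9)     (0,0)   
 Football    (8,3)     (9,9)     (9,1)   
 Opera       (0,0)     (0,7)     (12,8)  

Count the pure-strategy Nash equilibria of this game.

Both Cinema: Alex gets 10 (best alternative 8); Blair gets 13 (best alternative 9). Neither deviates — NE.
Both Football: Alex gets 9 (best alternative 3); Blair gets 9 (best alternative 3). Neither deviates — NE.
Both Opera: Alex gets 12 (best alternative 9); Blair gets 8 (best alternative 7). Neither deviates — NE.
(Football, Cinema) is not a NE: Alex would switch to Cinema (10 > 8).
No other cell survives both best-response checks, so there are 3 pure NE.

3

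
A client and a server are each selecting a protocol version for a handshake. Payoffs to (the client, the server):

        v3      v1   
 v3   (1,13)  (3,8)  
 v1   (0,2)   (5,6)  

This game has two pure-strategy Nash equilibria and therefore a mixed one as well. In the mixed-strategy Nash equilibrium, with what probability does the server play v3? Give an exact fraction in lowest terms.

2/3

The server's mix q on v3 must make the client indifferent between v3 and v1.
The client's payoff from v3: 1q + 3(1−q). From v1: 0q + 5(1−q).
Set equal: 1q = 2(1−q) → q = 2/3.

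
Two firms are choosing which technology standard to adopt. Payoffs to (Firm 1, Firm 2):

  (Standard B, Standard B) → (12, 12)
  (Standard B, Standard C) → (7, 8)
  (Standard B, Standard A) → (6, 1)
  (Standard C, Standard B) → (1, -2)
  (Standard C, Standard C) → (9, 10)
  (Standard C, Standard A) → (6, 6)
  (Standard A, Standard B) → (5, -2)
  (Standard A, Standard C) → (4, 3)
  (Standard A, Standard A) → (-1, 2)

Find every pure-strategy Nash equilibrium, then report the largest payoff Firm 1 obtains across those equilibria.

12

Both Standard B is a pure NE (Firm 1: 12 ≥ 5; Firm 2: 12 ≥ 8). Firm 1 gets 12.
Both Standard C is a pure NE (Firm 1: 9 ≥ 7; Firm 2: 10 ≥ 6). Firm 1 gets 9.
Every other cell has a profitable deviation for at least one player. Highest of {12, 9} is 12.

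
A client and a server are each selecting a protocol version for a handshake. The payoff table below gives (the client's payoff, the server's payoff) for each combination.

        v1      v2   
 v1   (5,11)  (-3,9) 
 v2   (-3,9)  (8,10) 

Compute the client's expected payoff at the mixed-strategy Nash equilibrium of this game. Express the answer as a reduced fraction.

The server mixes with probability q on v1, chosen so the client is indifferent: 5q + (-3)(1−q) = (-3)q + 8(1−q) gives q = 11/19.
The client's expected payoff (from either row, since indifferent) is 5·11/19 + (-3)·8/19 = 31/19.

31/19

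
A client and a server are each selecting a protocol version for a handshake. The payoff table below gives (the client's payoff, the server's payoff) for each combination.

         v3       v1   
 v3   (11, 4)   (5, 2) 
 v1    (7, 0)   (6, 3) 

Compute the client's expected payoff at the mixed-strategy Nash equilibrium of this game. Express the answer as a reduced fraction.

31/5

The server mixes with probability q on v3, chosen so the client is indifferent: 11q + 5(1−q) = 7q + 6(1−q) gives q = 1/5.
The client's expected payoff (from either row, since indifferent) is 11·1/5 + 5·4/5 = 31/5.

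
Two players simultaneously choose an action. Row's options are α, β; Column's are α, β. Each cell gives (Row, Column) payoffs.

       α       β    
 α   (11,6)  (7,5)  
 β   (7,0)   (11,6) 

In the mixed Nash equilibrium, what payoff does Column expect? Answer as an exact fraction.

Row mixes with probability p on α, chosen so Column is indifferent: 6p + 0(1−p) = 5p + 6(1−p) gives p = 6/7.
Column's expected payoff is 6·6/7 + 0·1/7 = 36/7.

36/7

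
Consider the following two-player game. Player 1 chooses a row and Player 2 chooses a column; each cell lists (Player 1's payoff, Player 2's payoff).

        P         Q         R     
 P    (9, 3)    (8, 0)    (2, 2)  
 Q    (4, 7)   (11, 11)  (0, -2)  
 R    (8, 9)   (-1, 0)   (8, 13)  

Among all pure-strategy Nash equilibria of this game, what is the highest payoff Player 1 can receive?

Both P is a pure NE (Player 1: 9 ≥ 8; Player 2: 3 ≥ 2). Player 1 gets 9.
Both Q is a pure NE (Player 1: 11 ≥ 8; Player 2: 11 ≥ 7). Player 1 gets 11.
Both R is a pure NE (Player 1: 8 ≥ 2; Player 2: 13 ≥ 9). Player 1 gets 8.
Every other cell has a profitable deviation for at least one player. Highest of {9, 11, 8} is 11.

11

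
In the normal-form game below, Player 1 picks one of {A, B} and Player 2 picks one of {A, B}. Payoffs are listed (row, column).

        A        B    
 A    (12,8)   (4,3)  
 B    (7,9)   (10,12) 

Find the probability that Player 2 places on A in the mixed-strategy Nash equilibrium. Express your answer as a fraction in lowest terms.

Player 2's mix q on A must make Player 1 indifferent between A and B.
Player 1's payoff from A: 12q + 4(1−q). From B: 7q + 10(1−q).
Set equal: 5q = 6(1−q) → q = 6/11.

6/11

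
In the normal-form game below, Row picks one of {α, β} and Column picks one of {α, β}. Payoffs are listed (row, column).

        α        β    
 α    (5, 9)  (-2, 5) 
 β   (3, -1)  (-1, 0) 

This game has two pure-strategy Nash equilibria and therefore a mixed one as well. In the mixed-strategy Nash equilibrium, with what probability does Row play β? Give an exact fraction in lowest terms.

4/5

Row's mix p on α must make Column indifferent between α and β.
Column's payoff from α: 9p + (-1)(1−p). From β: 5p + 0(1−p).
Set equal: 4p = 1(1−p) → p = 1/5.
Probability on β is 1 − 1/5 = 4/5.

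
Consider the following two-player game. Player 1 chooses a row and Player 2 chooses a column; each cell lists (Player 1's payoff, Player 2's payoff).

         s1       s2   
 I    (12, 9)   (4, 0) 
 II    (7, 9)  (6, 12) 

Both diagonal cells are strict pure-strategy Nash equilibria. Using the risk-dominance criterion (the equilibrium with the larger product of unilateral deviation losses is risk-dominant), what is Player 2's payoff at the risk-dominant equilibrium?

At (I, s1): Player 1 loses 12 − 7 = 5 by deviating; Player 2 loses 9 − 0 = 9. Product = 5·9 = 45.
At (II, s2): Player 1 loses 6 − 4 = 2 by deviating; Player 2 loses 12 − 9 = 3. Product = 2·3 = 6.
45 > 6, so (I, s1) is risk-dominant. Player 2's payoff there is 9.

9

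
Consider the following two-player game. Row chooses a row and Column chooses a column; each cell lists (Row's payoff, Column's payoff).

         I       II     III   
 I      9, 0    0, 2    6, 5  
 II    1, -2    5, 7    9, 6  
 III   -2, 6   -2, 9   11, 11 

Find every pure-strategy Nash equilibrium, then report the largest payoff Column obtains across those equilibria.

11

Both II is a pure NE (Row: 5 ≥ 0; Column: 7 ≥ 6). Column gets 7.
Both III is a pure NE (Row: 11 ≥ 9; Column: 11 ≥ 9). Column gets 11.
Every other cell has a profitable deviation for at least one player. Highest of {7, 11} is 11.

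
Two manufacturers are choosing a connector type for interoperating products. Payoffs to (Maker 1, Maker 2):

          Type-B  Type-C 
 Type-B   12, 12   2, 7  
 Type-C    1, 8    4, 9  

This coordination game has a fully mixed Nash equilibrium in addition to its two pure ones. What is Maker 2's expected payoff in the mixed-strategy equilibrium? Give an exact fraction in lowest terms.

Maker 1 mixes with probability p on Type-B, chosen so Maker 2 is indifferent: 12p + 8(1−p) = 7p + 9(1−p) gives p = 1/6.
Maker 2's expected payoff is 12·1/6 + 8·5/6 = 26/3.

26/3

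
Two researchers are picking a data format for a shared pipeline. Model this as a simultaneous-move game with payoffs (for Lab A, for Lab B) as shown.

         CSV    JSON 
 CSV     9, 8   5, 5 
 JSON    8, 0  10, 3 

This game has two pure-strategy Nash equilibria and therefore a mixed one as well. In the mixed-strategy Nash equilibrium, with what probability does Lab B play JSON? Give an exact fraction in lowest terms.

Lab B's mix q on CSV must make Lab A indifferent between CSV and JSON.
Lab A's payoff from CSV: 9q + 5(1−q). From JSON: 8q + 10(1−q).
Set equal: 1q = 5(1−q) → q = 5/6.
Probability on JSON is 1 − 5/6 = 1/6.

1/6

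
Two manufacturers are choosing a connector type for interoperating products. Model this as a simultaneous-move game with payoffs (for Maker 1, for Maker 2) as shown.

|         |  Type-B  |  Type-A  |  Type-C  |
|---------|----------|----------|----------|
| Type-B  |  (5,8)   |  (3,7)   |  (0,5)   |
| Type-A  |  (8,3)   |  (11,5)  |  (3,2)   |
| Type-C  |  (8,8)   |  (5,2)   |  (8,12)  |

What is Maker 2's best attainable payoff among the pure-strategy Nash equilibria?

12

Both Type-A is a pure NE (Maker 1: 11 ≥ 5; Maker 2: 5 ≥ 3). Maker 2 gets 5.
Both Type-C is a pure NE (Maker 1: 8 ≥ 3; Maker 2: 12 ≥ 8). Maker 2 gets 12.
Every other cell has a profitable deviation for at least one player. Highest of {5, 12} is 12.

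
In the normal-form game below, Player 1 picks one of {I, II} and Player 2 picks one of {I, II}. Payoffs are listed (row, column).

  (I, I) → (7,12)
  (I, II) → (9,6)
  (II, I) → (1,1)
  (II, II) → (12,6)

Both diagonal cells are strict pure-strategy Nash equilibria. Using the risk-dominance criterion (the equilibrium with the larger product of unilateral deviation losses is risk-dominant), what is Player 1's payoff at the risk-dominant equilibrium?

At both I: Player 1 loses 7 − 1 = 6 by deviating; Player 2 loses 12 − 6 = 6. Product = 6·6 = 36.
At both II: Player 1 loses 12 − 9 = 3 by deviating; Player 2 loses 6 − 1 = 5. Product = 3·5 = 15.
36 > 15, so both I is risk-dominant. Player 1's payoff there is 7.

7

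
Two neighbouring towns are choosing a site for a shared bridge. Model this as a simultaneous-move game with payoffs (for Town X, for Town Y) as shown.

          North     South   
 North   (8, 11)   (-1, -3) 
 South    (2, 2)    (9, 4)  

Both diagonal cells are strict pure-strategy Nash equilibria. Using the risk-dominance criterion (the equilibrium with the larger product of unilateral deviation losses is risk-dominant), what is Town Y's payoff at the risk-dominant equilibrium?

11

At both North: Town X loses 8 − 2 = 6 by deviating; Town Y loses 11 − (-3) = 14. Product = 6·14 = 84.
At both South: Town X loses 9 − (-1) = 10 by deviating; Town Y loses 4 − 2 = 2. Product = 10·2 = 20.
84 > 20, so both North is risk-dominant. Town Y's payoff there is 11.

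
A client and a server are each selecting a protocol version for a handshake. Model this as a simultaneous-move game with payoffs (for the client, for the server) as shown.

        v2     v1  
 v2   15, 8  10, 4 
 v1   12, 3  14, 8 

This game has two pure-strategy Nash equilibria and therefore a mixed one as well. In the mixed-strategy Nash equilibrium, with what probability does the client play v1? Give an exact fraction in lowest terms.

The client's mix p on v2 must make the server indifferent between v2 and v1.
The server's payoff from v2: 8p + 3(1−p). From v1: 4p + 8(1−p).
Set equal: 4p = 5(1−p) → p = 5/9.
Probability on v1 is 1 − 5/9 = 4/9.

4/9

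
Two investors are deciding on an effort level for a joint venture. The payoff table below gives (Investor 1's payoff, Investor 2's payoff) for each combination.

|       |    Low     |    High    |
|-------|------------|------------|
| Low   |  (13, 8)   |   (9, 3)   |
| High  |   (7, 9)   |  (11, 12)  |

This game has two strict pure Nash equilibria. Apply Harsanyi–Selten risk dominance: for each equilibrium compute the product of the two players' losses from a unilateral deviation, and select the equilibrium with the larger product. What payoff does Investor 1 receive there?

At both Low: Investor 1 loses 13 − 7 = 6 by deviating; Investor 2 loses 8 − 3 = 5. Product = 6·5 = 30.
At both High: Investor 1 loses 11 − 9 = 2 by deviating; Investor 2 loses 12 − 9 = 3. Product = 2·3 = 6.
30 > 6, so both Low is risk-dominant. Investor 1's payoff there is 13.

13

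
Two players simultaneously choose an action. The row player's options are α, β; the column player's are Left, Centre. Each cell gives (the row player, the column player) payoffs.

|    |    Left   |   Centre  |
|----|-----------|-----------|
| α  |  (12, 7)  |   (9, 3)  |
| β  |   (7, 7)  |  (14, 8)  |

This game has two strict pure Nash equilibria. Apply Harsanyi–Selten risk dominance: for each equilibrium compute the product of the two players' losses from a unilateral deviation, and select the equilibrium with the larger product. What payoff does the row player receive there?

At (α, Left): the row player loses 12 − 7 = 5 by deviating; the column player loses 7 − 3 = 4. Product = 5·4 = 20.
At (β, Centre): the row player loses 14 − 9 = 5 by deviating; the column player loses 8 − 7 = 1. Product = 5·1 = 5.
20 > 5, so (α, Left) is risk-dominant. The row player's payoff there is 12.

12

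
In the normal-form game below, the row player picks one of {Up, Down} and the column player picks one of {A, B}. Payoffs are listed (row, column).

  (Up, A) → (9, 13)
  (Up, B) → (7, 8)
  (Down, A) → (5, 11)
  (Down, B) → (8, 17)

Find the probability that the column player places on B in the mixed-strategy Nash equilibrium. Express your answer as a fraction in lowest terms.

4/5

The column player's mix q on A must make the row player indifferent between Up and Down.
The row player's payoff from Up: 9q + 7(1−q). From Down: 5q + 8(1−q).
Set equal: 4q = 1(1−q) → q = 1/5.
Probability on B is 1 − 1/5 = 4/5.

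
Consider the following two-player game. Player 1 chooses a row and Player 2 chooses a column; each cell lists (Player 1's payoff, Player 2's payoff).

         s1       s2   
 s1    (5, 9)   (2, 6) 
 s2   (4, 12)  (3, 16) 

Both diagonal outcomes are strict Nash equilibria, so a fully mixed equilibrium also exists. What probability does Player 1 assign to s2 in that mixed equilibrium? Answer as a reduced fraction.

Player 1's mix p on s1 must make Player 2 indifferent between s1 and s2.
Player 2's payoff from s1: 9p + 12(1−p). From s2: 6p + 16(1−p).
Set equal: 3p = 4(1−p) → p = 4/7.
Probability on s2 is 1 − 4/7 = 3/7.

3/7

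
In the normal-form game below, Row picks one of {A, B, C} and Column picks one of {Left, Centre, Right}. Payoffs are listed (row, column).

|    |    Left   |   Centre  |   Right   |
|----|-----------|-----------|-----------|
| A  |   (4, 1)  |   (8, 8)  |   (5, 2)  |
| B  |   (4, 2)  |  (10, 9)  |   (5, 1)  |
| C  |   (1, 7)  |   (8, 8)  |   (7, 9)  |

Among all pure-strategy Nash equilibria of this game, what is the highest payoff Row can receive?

(B, Centre) is a pure NE (Row: 10 ≥ 8; Column: 9 ≥ 2). Row gets 10.
(C, Right) is a pure NE (Row: 7 ≥ 5; Column: 9 ≥ 8). Row gets 7.
Every other cell has a profitable deviation for at least one player. Highest of {10, 7} is 10.

10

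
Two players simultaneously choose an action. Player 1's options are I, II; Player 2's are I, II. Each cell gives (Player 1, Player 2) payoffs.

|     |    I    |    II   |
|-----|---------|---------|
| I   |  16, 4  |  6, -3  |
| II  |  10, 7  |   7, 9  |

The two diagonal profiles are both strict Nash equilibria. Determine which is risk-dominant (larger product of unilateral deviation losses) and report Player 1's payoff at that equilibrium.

At both I: Player 1 loses 16 − 10 = 6 by deviating; Player 2 loses 4 − (-3) = 7. Product = 6·7 = 42.
At both II: Player 1 loses 7 − 6 = 1 by deviating; Player 2 loses 9 − 7 = 2. Product = 1·2 = 2.
42 > 2, so both I is risk-dominant. Player 1's payoff there is 16.

16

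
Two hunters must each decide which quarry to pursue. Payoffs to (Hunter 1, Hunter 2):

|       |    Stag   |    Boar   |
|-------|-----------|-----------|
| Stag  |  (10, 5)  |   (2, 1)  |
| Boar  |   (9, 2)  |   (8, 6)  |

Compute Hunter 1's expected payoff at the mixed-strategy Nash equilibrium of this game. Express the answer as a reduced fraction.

Hunter 2 mixes with probability q on Stag, chosen so Hunter 1 is indifferent: 10q + 2(1−q) = 9q + 8(1−q) gives q = 6/7.
Hunter 1's expected payoff (from either row, since indifferent) is 10·6/7 + 2·1/7 = 62/7.

62/7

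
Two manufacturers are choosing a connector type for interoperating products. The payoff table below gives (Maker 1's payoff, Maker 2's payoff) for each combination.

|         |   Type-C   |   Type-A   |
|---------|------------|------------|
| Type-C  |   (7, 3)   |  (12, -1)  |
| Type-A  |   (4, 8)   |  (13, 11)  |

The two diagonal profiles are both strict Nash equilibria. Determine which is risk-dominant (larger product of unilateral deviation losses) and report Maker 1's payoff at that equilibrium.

7

At both Type-C: Maker 1 loses 7 − 4 = 3 by deviating; Maker 2 loses 3 − (-1) = 4. Product = 3·4 = 12.
At both Type-A: Maker 1 loses 13 − 12 = 1 by deviating; Maker 2 loses 11 − 8 = 3. Product = 1·3 = 3.
12 > 3, so both Type-C is risk-dominant. Maker 1's payoff there is 7.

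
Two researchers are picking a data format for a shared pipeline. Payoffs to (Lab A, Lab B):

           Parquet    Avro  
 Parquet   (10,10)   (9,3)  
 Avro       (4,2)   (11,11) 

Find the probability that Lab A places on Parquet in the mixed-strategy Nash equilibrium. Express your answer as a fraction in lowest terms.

Lab A's mix p on Parquet must make Lab B indifferent between Parquet and Avro.
Lab B's payoff from Parquet: 10p + 2(1−p). From Avro: 3p + 11(1−p).
Set equal: 7p = 9(1−p) → p = 9/16.

9/16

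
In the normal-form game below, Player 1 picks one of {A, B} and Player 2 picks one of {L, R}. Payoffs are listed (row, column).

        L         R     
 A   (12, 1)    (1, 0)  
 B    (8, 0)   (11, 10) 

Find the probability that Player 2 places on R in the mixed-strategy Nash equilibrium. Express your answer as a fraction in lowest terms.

2/7

Player 2's mix q on L must make Player 1 indifferent between A and B.
Player 1's payoff from A: 12q + 1(1−q). From B: 8q + 11(1−q).
Set equal: 4q = 10(1−q) → q = 10/14 = 5/7.
Probability on R is 1 − 5/7 = 2/7.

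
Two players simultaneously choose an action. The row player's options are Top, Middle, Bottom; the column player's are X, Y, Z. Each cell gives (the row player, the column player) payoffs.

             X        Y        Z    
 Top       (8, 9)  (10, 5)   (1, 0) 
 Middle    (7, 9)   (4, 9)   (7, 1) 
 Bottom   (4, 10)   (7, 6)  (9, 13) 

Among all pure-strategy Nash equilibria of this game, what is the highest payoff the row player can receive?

(Top, X) is a pure NE (the row player: 8 ≥ 7; the column player: 9 ≥ 5). The row player gets 8.
(Bottom, Z) is a pure NE (the row player: 9 ≥ 7; the column player: 13 ≥ 10). The row player gets 9.
Every other cell has a profitable deviation for at least one player. Highest of {8, 9} is 9.

9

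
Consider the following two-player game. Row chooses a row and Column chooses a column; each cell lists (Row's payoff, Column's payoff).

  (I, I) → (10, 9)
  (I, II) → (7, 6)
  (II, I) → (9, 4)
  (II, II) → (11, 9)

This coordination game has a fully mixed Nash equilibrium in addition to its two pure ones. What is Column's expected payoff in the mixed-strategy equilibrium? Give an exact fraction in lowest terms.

Row mixes with probability p on I, chosen so Column is indifferent: 9p + 4(1−p) = 6p + 9(1−p) gives p = 5/8.
Column's expected payoff is 9·5/8 + 4·3/8 = 57/8.

57/8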